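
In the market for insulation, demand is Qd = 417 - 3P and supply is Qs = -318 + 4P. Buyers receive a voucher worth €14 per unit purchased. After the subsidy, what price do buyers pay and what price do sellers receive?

Buyers pay €97; sellers receive €111

Pre-subsidy: 417 - 3P = -318 + 4P gives P* = 105, Q* = 102.
With the rebate, buyers effectively pay Pb = Ps − 14, where Ps is the price sellers receive.
Demand in terms of Ps becomes Qd = 417 − 3(Ps − 14) = 459 - 3Ps. Setting this equal to supply: 459 - 3Ps = -318 + 4Ps, so Ps = 111.
Buyers pay Pb = 111 − 14 = 97; Q' = -318 + 4·111 = 126.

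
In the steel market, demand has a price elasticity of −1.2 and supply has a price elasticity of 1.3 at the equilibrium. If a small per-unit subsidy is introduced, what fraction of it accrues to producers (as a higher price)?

For a small subsidy around the equilibrium, the benefit split depends on the relative slopes, which at a point are proportional to the elasticities.
Buyer share = εs/(εs + |εd|) = 1.3/(1.3 + 1.2) = 0.52; seller share = |εd|/(εs + |εd|) = 0.48.
So producers capture 0.48 of the subsidy.

Producer share = 0.48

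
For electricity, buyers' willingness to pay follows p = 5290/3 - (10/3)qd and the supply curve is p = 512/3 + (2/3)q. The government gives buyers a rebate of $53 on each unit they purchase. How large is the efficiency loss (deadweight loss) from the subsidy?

Deadweight loss = $351.125

Pre-subsidy: 5290/3 - (10/3)q = 512/3 + (2/3)q gives q* = 2389/6 and p* = 3925/9.
With the rebate, buyers effectively pay pb = ps − 53, where ps is the price sellers receive.
On the curves, pb = 5290/3 - (10/3)q and ps = 512/3 + (2/3)q; the wedge ps − pb = 53 gives 512/3 + (2/3)q − (5290/3 - (10/3)q) = 53, so q' = 4937/12.
Then pb = 5290/3 − (10/3)·(4937/12) = 7055/18 and ps = 512/3 + (2/3)·(4937/12) = 8009/18.
The subsidy expands output by 4937/12 − 2389/6 = 13.25 past the efficient level; on those units the gap between marginal cost and willingness to pay runs from 0 up to 53.
DWL = ½ × 53 × 13.25 = 351.125.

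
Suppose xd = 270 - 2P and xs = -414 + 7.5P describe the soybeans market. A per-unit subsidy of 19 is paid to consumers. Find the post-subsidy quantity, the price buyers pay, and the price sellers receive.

x' = 156; buyers pay 57; sellers receive 76

Pre-subsidy: 270 - 2P = -414 + 7.5P gives P* = 72, x* = 126.
With the rebate, buyers effectively pay Pb = Ps − 19, where Ps is the price sellers receive.
Demand in terms of Ps becomes xd = 270 − 2(Ps − 19) = 308 - 2Ps. Setting this equal to supply: 308 - 2Ps = -414 + 7.5Ps, so Ps = 76.
Buyers pay Pb = 76 − 19 = 57; x' = -414 + 7.5·76 = 156.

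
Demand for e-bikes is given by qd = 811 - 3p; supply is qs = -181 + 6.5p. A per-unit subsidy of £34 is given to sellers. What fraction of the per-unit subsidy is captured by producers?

Producer share = 6/19

Pre-subsidy: 811 - 3p = -181 + 6.5p gives p* = 1984/19, q* = 9457/19.
With the subsidy, sellers receive ps = pb + 34 for each unit, where pb is the price buyers pay.
Supply in terms of pb becomes qs = -181 + 6.5(pb + 34) = 40 + 6.5pb. Setting this equal to demand: 811 - 3pb = 40 + 6.5pb, so pb = 1542/19.
Sellers receive ps = 1542/19 + 34 = 2188/19; q' = 811 − 3·(1542/19) = 10783/19.
Buyers' price falls by p* − pb = 1984/19 − 1542/19 = 442/19; sellers' price rises by ps − p* = 2188/19 − 1984/19 = 204/19.
So producers capture (204/19)/34 = 6/19 of each unit of subsidy.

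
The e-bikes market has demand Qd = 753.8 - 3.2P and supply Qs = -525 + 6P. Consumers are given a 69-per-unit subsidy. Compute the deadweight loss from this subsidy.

Deadweight loss = 4968

Pre-subsidy: 753.8 - 3.2P = -525 + 6P gives P* = 139, Q* = 309.
With the rebate, buyers effectively pay Pb = Ps − 69, where Ps is the price sellers receive.
Demand in terms of Ps becomes Qd = 753.8 − 3.2(Ps − 69) = 974.6 - 3.2Ps. Setting this equal to supply: 974.6 - 3.2Ps = -525 + 6Ps, so Ps = 163.
Buyers pay Pb = 163 − 69 = 94; Q' = -525 + 6·163 = 453.
The subsidy expands output by 453 − 309 = 144 past the efficient level; on those units the gap between marginal cost and willingness to pay runs from 0 up to 69.
DWL = ½ × 69 × 144 = 4968.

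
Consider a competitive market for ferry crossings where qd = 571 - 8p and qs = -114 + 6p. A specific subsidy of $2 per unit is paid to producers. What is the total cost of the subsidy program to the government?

Pre-subsidy: 571 - 8p = -114 + 6p gives p* = 685/14, q* = 1257/7.
With the subsidy, sellers receive ps = pb + 2 for each unit, where pb is the price buyers pay.
Supply in terms of pb becomes qs = -114 + 6(pb + 2) = -102 + 6pb. Setting this equal to demand: 571 - 8pb = -102 + 6pb, so pb = 673/14.
Sellers receive ps = 673/14 + 2 = 701/14; q' = 571 − 8·(673/14) = 1305/7.
Government outlay = subsidy × quantity = 2 × 1305/7 = 2610/7.

Government cost = 2610/7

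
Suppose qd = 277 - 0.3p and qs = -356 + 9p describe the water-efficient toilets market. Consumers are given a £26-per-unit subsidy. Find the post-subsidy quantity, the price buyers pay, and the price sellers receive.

q' = 8188/31; buyers pay 1330/31; sellers receive 2136/31

Pre-subsidy: 277 - 0.3p = -356 + 9p gives p* = 2110/31, q* = 7954/31.
With the rebate, buyers effectively pay pb = ps − 26, where ps is the price sellers receive.
Demand in terms of ps becomes qd = 277 − 0.3(ps − 26) = 284.8 - 0.3ps. Setting this equal to supply: 284.8 - 0.3ps = -356 + 9ps, so ps = 2136/31.
Buyers pay pb = 2136/31 − 26 = 1330/31; q' = -356 + 9·(2136/31) = 8188/31.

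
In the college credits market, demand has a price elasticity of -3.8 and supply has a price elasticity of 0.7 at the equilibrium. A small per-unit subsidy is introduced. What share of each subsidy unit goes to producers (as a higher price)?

For a small subsidy around the equilibrium, the benefit split depends on the relative slopes, which at a point are proportional to the elasticities.
Buyer share = εs/(εs + |εd|) = 0.7/(0.7 + 3.8) = 7/45; seller share = |εd|/(εs + |εd|) = 38/45.
So producers capture 38/45 of the subsidy.

Producer share = 38/45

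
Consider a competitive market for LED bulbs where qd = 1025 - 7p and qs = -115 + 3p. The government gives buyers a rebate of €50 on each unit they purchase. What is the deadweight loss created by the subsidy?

Pre-subsidy: 1025 - 7p = -115 + 3p gives p* = 114, q* = 227.
With the rebate, buyers effectively pay pb = ps − 50, where ps is the price sellers receive.
Demand in terms of ps becomes qd = 1025 − 7(ps − 50) = 1375 - 7ps. Setting this equal to supply: 1375 - 7ps = -115 + 3ps, so ps = 149.
Buyers pay pb = 149 − 50 = 99; q' = -115 + 3·149 = 332.
The subsidy expands output by 332 − 227 = 105 past the efficient level; on those units the gap between marginal cost and willingness to pay runs from 0 up to 50.
DWL = ½ × 50 × 105 = 2625.

Deadweight loss = €2625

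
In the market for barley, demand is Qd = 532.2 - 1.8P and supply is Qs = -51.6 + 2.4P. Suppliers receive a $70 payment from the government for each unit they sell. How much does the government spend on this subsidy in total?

Government cost = $24780

Pre-subsidy: 532.2 - 1.8P = -51.6 + 2.4P gives P* = 139, Q* = 282.
With the subsidy, sellers receive Ps = Pb + 70 for each unit, where Pb is the price buyers pay.
Supply in terms of Pb becomes Qs = -51.6 + 2.4(Pb + 70) = 116.4 + 2.4Pb. Setting this equal to demand: 532.2 - 1.8Pb = 116.4 + 2.4Pb, so Pb = 99.
Sellers receive Ps = 99 + 70 = 169; Q' = 532.2 − 1.8·99 = 354.
Government outlay = subsidy × quantity = 70 × 354 = 24780.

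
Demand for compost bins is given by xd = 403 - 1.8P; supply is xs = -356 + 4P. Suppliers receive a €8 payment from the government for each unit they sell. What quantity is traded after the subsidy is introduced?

Pre-subsidy: 403 - 1.8P = -356 + 4P gives P* = 3795/29, x* = 4856/29.
With the subsidy, sellers receive Ps = Pb + 8 for each unit, where Pb is the price buyers pay.
Supply in terms of Pb becomes xs = -356 + 4(Pb + 8) = -324 + 4Pb. Setting this equal to demand: 403 - 1.8Pb = -324 + 4Pb, so Pb = 3635/29.
Sellers receive Ps = 3635/29 + 8 = 3867/29; x' = 403 − 1.8·(3635/29) = 5144/29.

x' = 5144/29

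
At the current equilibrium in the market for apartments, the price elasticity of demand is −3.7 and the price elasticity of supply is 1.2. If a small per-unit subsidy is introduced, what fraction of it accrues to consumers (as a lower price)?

Consumer share = 12/49

For a small subsidy around the equilibrium, the benefit split depends on the relative slopes, which at a point are proportional to the elasticities.
Buyer share = εs/(εs + |εd|) = 1.2/(1.2 + 3.7) = 12/49; seller share = |εd|/(εs + |εd|) = 37/49.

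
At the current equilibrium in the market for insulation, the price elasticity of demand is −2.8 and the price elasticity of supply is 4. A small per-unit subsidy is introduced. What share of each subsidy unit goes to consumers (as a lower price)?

For a small subsidy around the equilibrium, the benefit split depends on the relative slopes, which at a point are proportional to the elasticities.
Buyer share = εs/(εs + |εd|) = 4/(4 + 2.8) = 10/17; seller share = |εd|/(εs + |εd|) = 7/17.

Consumer share = 10/17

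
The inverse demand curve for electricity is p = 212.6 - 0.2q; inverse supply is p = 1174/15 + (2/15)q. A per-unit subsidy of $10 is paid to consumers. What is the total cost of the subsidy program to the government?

Government cost = $4330

Pre-subsidy: 212.6 - 0.2q = 1174/15 + (2/15)q gives q* = 403 and p* = 132.
With the rebate, buyers effectively pay pb = ps − 10, where ps is the price sellers receive.
On the curves, pb = 212.6 - 0.2q and ps = 1174/15 + (2/15)q; the wedge ps − pb = 10 gives 1174/15 + (2/15)q − (212.6 - 0.2q) = 10, so q' = 433.
Then pb = 212.6 − 0.2·433 = 126 and ps = 1174/15 + (2/15)·433 = 136.
Government outlay = subsidy × quantity = 10 × 433 = 4330.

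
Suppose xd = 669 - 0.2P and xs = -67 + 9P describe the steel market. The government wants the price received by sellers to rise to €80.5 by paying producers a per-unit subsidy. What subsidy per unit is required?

At a seller price of 80.5, quantity supplied is -67 + 9·80.5 = 657.5.
Buyers absorb 657.5 only when they pay Pb with 669 − 0.2·Pb = 657.5, i.e. Pb = 57.5.
s = Ps − Pb = 80.5 − 57.5 = 23.

Required subsidy s = €23 per unit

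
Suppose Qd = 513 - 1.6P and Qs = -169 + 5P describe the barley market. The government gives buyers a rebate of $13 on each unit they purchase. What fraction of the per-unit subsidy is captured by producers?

Pre-subsidy: 513 - 1.6P = -169 + 5P gives P* = 310/3, Q* = 1043/3.
With the rebate, buyers effectively pay Pb = Ps − 13, where Ps is the price sellers receive.
Demand in terms of Ps becomes Qd = 513 − 1.6(Ps − 13) = 533.8 - 1.6Ps. Setting this equal to supply: 533.8 - 1.6Ps = -169 + 5Ps, so Ps = 3514/33.
Buyers pay Pb = 3514/33 − 13 = 3085/33; Q' = -169 + 5·(3514/33) = 11993/33.
Buyers' price falls by P* − Pb = 310/3 − 3085/33 = 325/33; sellers' price rises by Ps − P* = 3514/33 − 310/3 = 104/33.
So producers capture (104/33)/13 = 8/33 of each unit of subsidy.

Producer share = 8/33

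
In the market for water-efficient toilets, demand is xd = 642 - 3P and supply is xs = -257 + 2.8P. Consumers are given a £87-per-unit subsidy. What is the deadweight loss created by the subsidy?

Deadweight loss = £5481

Pre-subsidy: 642 - 3P = -257 + 2.8P gives P* = 155, x* = 177.
With the rebate, buyers effectively pay Pb = Ps − 87, where Ps is the price sellers receive.
Demand in terms of Ps becomes xd = 642 − 3(Ps − 87) = 903 - 3Ps. Setting this equal to supply: 903 - 3Ps = -257 + 2.8Ps, so Ps = 200.
Buyers pay Pb = 200 − 87 = 113; x' = -257 + 2.8·200 = 303.
The subsidy expands output by 303 − 177 = 126 past the efficient level; on those units the gap between marginal cost and willingness to pay runs from 0 up to 87.
DWL = ½ × 87 × 126 = 5481.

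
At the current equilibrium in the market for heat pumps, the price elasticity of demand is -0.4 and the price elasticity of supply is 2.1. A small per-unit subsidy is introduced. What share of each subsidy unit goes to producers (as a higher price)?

For a small subsidy around the equilibrium, the benefit split depends on the relative slopes, which at a point are proportional to the elasticities.
Buyer share = εs/(εs + |εd|) = 2.1/(2.1 + 0.4) = 0.84; seller share = |εd|/(εs + |εd|) = 0.16.
So producers capture 0.16 of the subsidy.

Producer share = 0.16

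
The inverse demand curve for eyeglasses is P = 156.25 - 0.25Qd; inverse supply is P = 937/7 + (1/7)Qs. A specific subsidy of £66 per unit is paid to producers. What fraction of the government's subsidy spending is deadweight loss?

Pre-subsidy: 156.25 - 0.25Q = 937/7 + (1/7)Q gives Q* = 57 and P* = 142.
With the subsidy, sellers receive Ps = Pb + 66 for each unit, where Pb is the price buyers pay.
On the curves, Pb = 156.25 - 0.25Q and Ps = 937/7 + (1/7)Q; the wedge Ps − Pb = 66 gives 937/7 + (1/7)Q − (156.25 - 0.25Q) = 66, so Q' = 225.
Then Pb = 156.25 − 0.25·225 = 100 and Ps = 937/7 + (1/7)·225 = 166.
ΔCS = ½(57 + 225)(142 − 100) = 5922; ΔPS = ½(57 + 225)(166 − 142) = 3384.
Government spending = 66 × 225 = 14850.
DWL = ½ × 66 × (225 − 57) = 5544; fraction = 5544 / 14850 = 28/75.

DWL / government spending = 28/75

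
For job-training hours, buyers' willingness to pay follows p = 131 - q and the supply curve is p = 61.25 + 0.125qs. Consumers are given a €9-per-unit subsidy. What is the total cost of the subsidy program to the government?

Government cost = €630

Pre-subsidy: 131 - q = 61.25 + 0.125q gives q* = 62 and p* = 69.
With the rebate, buyers effectively pay pb = ps − 9, where ps is the price sellers receive.
On the curves, pb = 131 - q and ps = 61.25 + 0.125q; the wedge ps − pb = 9 gives 61.25 + 0.125q − (131 - q) = 9, so q' = 70.
Then pb = 131 − 1·70 = 61 and ps = 61.25 + 0.125·70 = 70.
Government outlay = subsidy × quantity = 9 × 70 = 630.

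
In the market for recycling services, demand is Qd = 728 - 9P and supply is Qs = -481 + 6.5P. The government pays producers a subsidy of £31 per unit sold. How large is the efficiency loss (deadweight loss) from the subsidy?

Pre-subsidy: 728 - 9P = -481 + 6.5P gives P* = 78, Q* = 26.
With the subsidy, sellers receive Ps = Pb + 31 for each unit, where Pb is the price buyers pay.
Supply in terms of Pb becomes Qs = -481 + 6.5(Pb + 31) = -279.5 + 6.5Pb. Setting this equal to demand: 728 - 9Pb = -279.5 + 6.5Pb, so Pb = 65.
Sellers receive Ps = 65 + 31 = 96; Q' = 728 − 9·65 = 143.
The subsidy expands output by 143 − 26 = 117 past the efficient level; on those units the gap between marginal cost and willingness to pay runs from 0 up to 31.
DWL = ½ × 31 × 117 = 1813.5.

Deadweight loss = £1813.5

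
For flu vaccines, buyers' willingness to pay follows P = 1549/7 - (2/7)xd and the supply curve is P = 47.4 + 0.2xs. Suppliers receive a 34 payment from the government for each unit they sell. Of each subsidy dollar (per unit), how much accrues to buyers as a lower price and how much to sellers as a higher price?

Buyers gain 20 per unit; sellers gain 14 per unit

Pre-subsidy: 1549/7 - (2/7)x = 47.4 + 0.2x gives x* = 358 and P* = 119.
With the subsidy, sellers receive Ps = Pb + 34 for each unit, where Pb is the price buyers pay.
On the curves, Pb = 1549/7 - (2/7)x and Ps = 47.4 + 0.2x; the wedge Ps − Pb = 34 gives 47.4 + 0.2x − (1549/7 - (2/7)x) = 34, so x' = 428.
Then Pb = 1549/7 − (2/7)·428 = 99 and Ps = 47.4 + 0.2·428 = 133.
Buyers' price falls by P* − Pb = 119 − 99 = 20; sellers' price rises by Ps − P* = 133 − 119 = 14.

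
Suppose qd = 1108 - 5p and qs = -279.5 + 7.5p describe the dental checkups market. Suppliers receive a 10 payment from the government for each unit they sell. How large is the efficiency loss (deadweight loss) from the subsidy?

Pre-subsidy: 1108 - 5p = -279.5 + 7.5p gives p* = 111, q* = 553.
With the subsidy, sellers receive ps = pb + 10 for each unit, where pb is the price buyers pay.
Supply in terms of pb becomes qs = -279.5 + 7.5(pb + 10) = -204.5 + 7.5pb. Setting this equal to demand: 1108 - 5pb = -204.5 + 7.5pb, so pb = 105.
Sellers receive ps = 105 + 10 = 115; q' = 1108 − 5·105 = 583.
The subsidy expands output by 583 − 553 = 30 past the efficient level; on those units the gap between marginal cost and willingness to pay runs from 0 up to 10.
DWL = ½ × 10 × 30 = 150.

Deadweight loss = 150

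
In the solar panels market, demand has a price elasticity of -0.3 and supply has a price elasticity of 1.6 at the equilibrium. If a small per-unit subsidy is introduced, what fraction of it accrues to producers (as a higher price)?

Producer share = 3/19

For a small subsidy around the equilibrium, the benefit split depends on the relative slopes, which at a point are proportional to the elasticities.
Buyer share = εs/(εs + |εd|) = 1.6/(1.6 + 0.3) = 16/19; seller share = |εd|/(εs + |εd|) = 3/19.
So producers capture 3/19 of the subsidy.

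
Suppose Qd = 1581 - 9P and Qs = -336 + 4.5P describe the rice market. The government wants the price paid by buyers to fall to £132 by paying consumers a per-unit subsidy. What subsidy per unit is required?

At a buyer price of 132, quantity demanded is 1581 − 9·132 = 393.
Sellers supply 393 only when they receive Ps with -336 + 4.5·Ps = 393, i.e. Ps = 162.
s = Ps − Pb = 162 − 132 = 30.

Required subsidy s = £30 per unit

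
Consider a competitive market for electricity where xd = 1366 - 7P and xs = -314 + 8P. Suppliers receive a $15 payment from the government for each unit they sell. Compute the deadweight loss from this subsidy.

Deadweight loss = $420

Pre-subsidy: 1366 - 7P = -314 + 8P gives P* = 112, x* = 582.
With the subsidy, sellers receive Ps = Pb + 15 for each unit, where Pb is the price buyers pay.
Supply in terms of Pb becomes xs = -314 + 8(Pb + 15) = -194 + 8Pb. Setting this equal to demand: 1366 - 7Pb = -194 + 8Pb, so Pb = 104.
Sellers receive Ps = 104 + 15 = 119; x' = 1366 − 7·104 = 638.
The subsidy expands output by 638 − 582 = 56 past the efficient level; on those units the gap between marginal cost and willingness to pay runs from 0 up to 15.
DWL = ½ × 15 × 56 = 420.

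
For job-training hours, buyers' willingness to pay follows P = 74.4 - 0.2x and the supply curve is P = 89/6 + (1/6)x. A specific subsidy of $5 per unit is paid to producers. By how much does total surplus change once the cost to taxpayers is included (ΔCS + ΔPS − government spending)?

Pre-subsidy: 74.4 - 0.2x = 89/6 + (1/6)x gives x* = 1787/11 and P* = 461/11.
With the subsidy, sellers receive Ps = Pb + 5 for each unit, where Pb is the price buyers pay.
On the curves, Pb = 74.4 - 0.2x and Ps = 89/6 + (1/6)x; the wedge Ps − Pb = 5 gives 89/6 + (1/6)x − (74.4 - 0.2x) = 5, so x' = 1937/11.
Then Pb = 74.4 − 0.2·(1937/11) = 431/11 and Ps = 89/6 + (1/6)·(1937/11) = 486/11.
ΔCS = ½(1787/11 + 1937/11)(461/11 − 431/11) = 55860/121; ΔPS = ½(1787/11 + 1937/11)(486/11 − 461/11) = 46550/121.
Government spending = 5 × 1937/11 = 9685/11.
Net change = 55860/121 + 46550/121 − 9685/11 = -375/11. The loss equals the DWL triangle ½·5·150/11.

Net change in total surplus = -375/11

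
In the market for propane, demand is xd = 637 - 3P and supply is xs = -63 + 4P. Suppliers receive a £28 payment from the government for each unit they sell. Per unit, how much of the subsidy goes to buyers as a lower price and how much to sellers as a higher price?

Buyers gain £16 per unit; sellers gain £12 per unit

Pre-subsidy: 637 - 3P = -63 + 4P gives P* = 100, x* = 337.
With the subsidy, sellers receive Ps = Pb + 28 for each unit, where Pb is the price buyers pay.
Supply in terms of Pb becomes xs = -63 + 4(Pb + 28) = 49 + 4Pb. Setting this equal to demand: 637 - 3Pb = 49 + 4Pb, so Pb = 84.
Sellers receive Ps = 84 + 28 = 112; x' = 637 − 3·84 = 385.
Buyers' price falls by P* − Pb = 100 − 84 = 16; sellers' price rises by Ps − P* = 112 − 100 = 12.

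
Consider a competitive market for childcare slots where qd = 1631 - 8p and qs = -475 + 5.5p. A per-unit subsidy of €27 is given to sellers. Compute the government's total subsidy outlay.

Government cost = €12717

Pre-subsidy: 1631 - 8p = -475 + 5.5p gives p* = 156, q* = 383.
With the subsidy, sellers receive ps = pb + 27 for each unit, where pb is the price buyers pay.
Supply in terms of pb becomes qs = -475 + 5.5(pb + 27) = -326.5 + 5.5pb. Setting this equal to demand: 1631 - 8pb = -326.5 + 5.5pb, so pb = 145.
Sellers receive ps = 145 + 27 = 172; q' = 1631 − 8·145 = 471.
Government outlay = subsidy × quantity = 27 × 471 = 12717.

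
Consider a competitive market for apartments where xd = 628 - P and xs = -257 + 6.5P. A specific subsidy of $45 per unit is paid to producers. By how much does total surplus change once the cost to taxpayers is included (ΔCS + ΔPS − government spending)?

Net change in total surplus = -$877.5

Pre-subsidy: 628 - P = -257 + 6.5P gives P* = 118, x* = 510.
With the subsidy, sellers receive Ps = Pb + 45 for each unit, where Pb is the price buyers pay.
Supply in terms of Pb becomes xs = -257 + 6.5(Pb + 45) = 35.5 + 6.5Pb. Setting this equal to demand: 628 - Pb = 35.5 + 6.5Pb, so Pb = 79.
Sellers receive Ps = 79 + 45 = 124; x' = 628 − 1·79 = 549.
ΔCS = ½(510 + 549)(118 − 79) = 20650.5; ΔPS = ½(510 + 549)(124 − 118) = 3177.
Government spending = 45 × 549 = 24705.
Net change = 20650.5 + 3177 − 24705 = -877.5. The loss equals the DWL triangle ½·45·39.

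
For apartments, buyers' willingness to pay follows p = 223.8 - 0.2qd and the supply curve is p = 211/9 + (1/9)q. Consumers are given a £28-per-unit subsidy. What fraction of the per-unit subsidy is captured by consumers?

Consumer share = 9/14

Pre-subsidy: 223.8 - 0.2q = 211/9 + (1/9)q gives q* = 644 and p* = 95.
With the rebate, buyers effectively pay pb = ps − 28, where ps is the price sellers receive.
On the curves, pb = 223.8 - 0.2q and ps = 211/9 + (1/9)q; the wedge ps − pb = 28 gives 211/9 + (1/9)q − (223.8 - 0.2q) = 28, so q' = 734.
Then pb = 223.8 − 0.2·734 = 77 and ps = 211/9 + (1/9)·734 = 105.
Buyers' price falls by p* − pb = 95 − 77 = 18; sellers' price rises by ps − p* = 105 − 95 = 10.
So consumers capture 18/28 = 9/14 of each unit of subsidy.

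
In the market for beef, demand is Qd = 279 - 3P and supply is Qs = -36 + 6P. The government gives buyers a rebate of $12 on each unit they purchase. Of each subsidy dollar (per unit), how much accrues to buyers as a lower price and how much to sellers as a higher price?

Pre-subsidy: 279 - 3P = -36 + 6P gives P* = 35, Q* = 174.
With the rebate, buyers effectively pay Pb = Ps − 12, where Ps is the price sellers receive.
Demand in terms of Ps becomes Qd = 279 − 3(Ps − 12) = 315 - 3Ps. Setting this equal to supply: 315 - 3Ps = -36 + 6Ps, so Ps = 39.
Buyers pay Pb = 39 − 12 = 27; Q' = -36 + 6·39 = 198.
Buyers' price falls by P* − Pb = 35 − 27 = 8; sellers' price rises by Ps − P* = 39 − 35 = 4.

Buyers gain $8 per unit; sellers gain $4 per unit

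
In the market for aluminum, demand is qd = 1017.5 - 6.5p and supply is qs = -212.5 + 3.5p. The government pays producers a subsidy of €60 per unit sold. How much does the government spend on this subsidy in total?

Pre-subsidy: 1017.5 - 6.5p = -212.5 + 3.5p gives p* = 123, q* = 218.
With the subsidy, sellers receive ps = pb + 60 for each unit, where pb is the price buyers pay.
Supply in terms of pb becomes qs = -212.5 + 3.5(pb + 60) = -2.5 + 3.5pb. Setting this equal to demand: 1017.5 - 6.5pb = -2.5 + 3.5pb, so pb = 102.
Sellers receive ps = 102 + 60 = 162; q' = 1017.5 − 6.5·102 = 354.5.
Government outlay = subsidy × quantity = 60 × 354.5 = 21270.

Government cost = €21270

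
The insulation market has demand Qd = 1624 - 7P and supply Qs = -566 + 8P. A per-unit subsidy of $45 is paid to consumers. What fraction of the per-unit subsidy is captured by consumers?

Pre-subsidy: 1624 - 7P = -566 + 8P gives P* = 146, Q* = 602.
With the rebate, buyers effectively pay Pb = Ps − 45, where Ps is the price sellers receive.
Demand in terms of Ps becomes Qd = 1624 − 7(Ps − 45) = 1939 - 7Ps. Setting this equal to supply: 1939 - 7Ps = -566 + 8Ps, so Ps = 167.
Buyers pay Pb = 167 − 45 = 122; Q' = -566 + 8·167 = 770.
Buyers' price falls by P* − Pb = 146 − 122 = 24; sellers' price rises by Ps − P* = 167 − 146 = 21.
So consumers capture 24/45 = 8/15 of each unit of subsidy.

Consumer share = 8/15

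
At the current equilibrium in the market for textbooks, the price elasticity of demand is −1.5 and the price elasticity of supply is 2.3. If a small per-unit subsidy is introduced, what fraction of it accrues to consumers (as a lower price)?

Consumer share = 23/38

For a small subsidy around the equilibrium, the benefit split depends on the relative slopes, which at a point are proportional to the elasticities.
Buyer share = εs/(εs + |εd|) = 2.3/(2.3 + 1.5) = 23/38; seller share = |εd|/(εs + |εd|) = 15/38.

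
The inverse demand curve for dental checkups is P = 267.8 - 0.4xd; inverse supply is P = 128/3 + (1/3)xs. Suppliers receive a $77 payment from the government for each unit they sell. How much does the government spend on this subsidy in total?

Pre-subsidy: 267.8 - 0.4x = 128/3 + (1/3)x gives x* = 307 and P* = 145.
With the subsidy, sellers receive Ps = Pb + 77 for each unit, where Pb is the price buyers pay.
On the curves, Pb = 267.8 - 0.4x and Ps = 128/3 + (1/3)x; the wedge Ps − Pb = 77 gives 128/3 + (1/3)x − (267.8 - 0.4x) = 77, so x' = 412.
Then Pb = 267.8 − 0.4·412 = 103 and Ps = 128/3 + (1/3)·412 = 180.
Government outlay = subsidy × quantity = 77 × 412 = 31724.

Government cost = $31724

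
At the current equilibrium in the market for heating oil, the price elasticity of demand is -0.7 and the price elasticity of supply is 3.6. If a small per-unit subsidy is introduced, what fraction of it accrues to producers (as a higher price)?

Producer share = 7/43

For a small subsidy around the equilibrium, the benefit split depends on the relative slopes, which at a point are proportional to the elasticities.
Buyer share = εs/(εs + |εd|) = 3.6/(3.6 + 0.7) = 36/43; seller share = |εd|/(εs + |εd|) = 7/43.
So producers capture 7/43 of the subsidy.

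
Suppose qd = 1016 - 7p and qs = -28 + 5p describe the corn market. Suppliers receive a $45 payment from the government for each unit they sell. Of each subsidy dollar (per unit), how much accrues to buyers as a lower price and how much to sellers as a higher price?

Pre-subsidy: 1016 - 7p = -28 + 5p gives p* = 87, q* = 407.
With the subsidy, sellers receive ps = pb + 45 for each unit, where pb is the price buyers pay.
Supply in terms of pb becomes qs = -28 + 5(pb + 45) = 197 + 5pb. Setting this equal to demand: 1016 - 7pb = 197 + 5pb, so pb = 68.25.
Sellers receive ps = 68.25 + 45 = 113.25; q' = 1016 − 7·68.25 = 538.25.
Buyers' price falls by p* − pb = 87 − 68.25 = 18.75; sellers' price rises by ps − p* = 113.25 − 87 = 26.25.

Buyers gain $18.75 per unit; sellers gain $26.25 per unit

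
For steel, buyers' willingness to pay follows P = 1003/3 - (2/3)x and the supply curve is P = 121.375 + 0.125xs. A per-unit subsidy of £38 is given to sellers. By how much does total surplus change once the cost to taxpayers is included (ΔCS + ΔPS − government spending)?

Net change in total surplus = -£912

Pre-subsidy: 1003/3 - (2/3)x = 121.375 + 0.125x gives x* = 269 and P* = 155.
With the subsidy, sellers receive Ps = Pb + 38 for each unit, where Pb is the price buyers pay.
On the curves, Pb = 1003/3 - (2/3)x and Ps = 121.375 + 0.125x; the wedge Ps − Pb = 38 gives 121.375 + 0.125x − (1003/3 - (2/3)x) = 38, so x' = 317.
Then Pb = 1003/3 − (2/3)·317 = 123 and Ps = 121.375 + 0.125·317 = 161.
ΔCS = ½(269 + 317)(155 − 123) = 9376; ΔPS = ½(269 + 317)(161 − 155) = 1758.
Government spending = 38 × 317 = 12046.
Net change = 9376 + 1758 − 12046 = -912. The loss equals the DWL triangle ½·38·48.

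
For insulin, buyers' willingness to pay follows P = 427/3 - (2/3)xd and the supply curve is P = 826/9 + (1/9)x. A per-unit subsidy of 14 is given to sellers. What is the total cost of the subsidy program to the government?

Pre-subsidy: 427/3 - (2/3)x = 826/9 + (1/9)x gives x* = 65 and P* = 99.
With the subsidy, sellers receive Ps = Pb + 14 for each unit, where Pb is the price buyers pay.
On the curves, Pb = 427/3 - (2/3)x and Ps = 826/9 + (1/9)x; the wedge Ps − Pb = 14 gives 826/9 + (1/9)x − (427/3 - (2/3)x) = 14, so x' = 83.
Then Pb = 427/3 − (2/3)·83 = 87 and Ps = 826/9 + (1/9)·83 = 101.
Government outlay = subsidy × quantity = 14 × 83 = 1162.

Government cost = 1162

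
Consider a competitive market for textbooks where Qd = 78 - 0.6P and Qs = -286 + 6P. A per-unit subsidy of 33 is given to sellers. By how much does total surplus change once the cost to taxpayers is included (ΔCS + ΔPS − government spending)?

Net change in total surplus = -297

Pre-subsidy: 78 - 0.6P = -286 + 6P gives P* = 1820/33, Q* = 494/11.
With the subsidy, sellers receive Ps = Pb + 33 for each unit, where Pb is the price buyers pay.
Supply in terms of Pb becomes Qs = -286 + 6(Pb + 33) = -88 + 6Pb. Setting this equal to demand: 78 - 0.6Pb = -88 + 6Pb, so Pb = 830/33.
Sellers receive Ps = 830/33 + 33 = 1919/33; Q' = 78 − 0.6·(830/33) = 692/11.
ΔCS = ½(494/11 + 692/11)(1820/33 − 830/33) = 17790/11; ΔPS = ½(494/11 + 692/11)(1919/33 − 1820/33) = 1779/11.
Government spending = 33 × 692/11 = 2076.
Net change = 17790/11 + 1779/11 − 2076 = -297. The loss equals the DWL triangle ½·33·18.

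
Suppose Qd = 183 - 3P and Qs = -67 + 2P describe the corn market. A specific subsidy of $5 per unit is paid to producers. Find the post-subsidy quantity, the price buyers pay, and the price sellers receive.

Pre-subsidy: 183 - 3P = -67 + 2P gives P* = 50, Q* = 33.
With the subsidy, sellers receive Ps = Pb + 5 for each unit, where Pb is the price buyers pay.
Supply in terms of Pb becomes Qs = -67 + 2(Pb + 5) = -57 + 2Pb. Setting this equal to demand: 183 - 3Pb = -57 + 2Pb, so Pb = 48.
Sellers receive Ps = 48 + 5 = 53; Q' = 183 − 3·48 = 39.

Q' = 39; buyers pay $48; sellers receive $53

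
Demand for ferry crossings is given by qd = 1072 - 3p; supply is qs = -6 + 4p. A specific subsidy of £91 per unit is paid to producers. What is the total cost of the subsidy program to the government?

Government cost = £69706

Pre-subsidy: 1072 - 3p = -6 + 4p gives p* = 154, q* = 610.
With the subsidy, sellers receive ps = pb + 91 for each unit, where pb is the price buyers pay.
Supply in terms of pb becomes qs = -6 + 4(pb + 91) = 358 + 4pb. Setting this equal to demand: 1072 - 3pb = 358 + 4pb, so pb = 102.
Sellers receive ps = 102 + 91 = 193; q' = 1072 − 3·102 = 766.
Government outlay = subsidy × quantity = 91 × 766 = 69706.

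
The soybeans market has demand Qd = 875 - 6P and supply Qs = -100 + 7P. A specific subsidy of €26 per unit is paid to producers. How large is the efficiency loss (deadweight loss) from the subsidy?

Deadweight loss = €1092

Pre-subsidy: 875 - 6P = -100 + 7P gives P* = 75, Q* = 425.
With the subsidy, sellers receive Ps = Pb + 26 for each unit, where Pb is the price buyers pay.
Supply in terms of Pb becomes Qs = -100 + 7(Pb + 26) = 82 + 7Pb. Setting this equal to demand: 875 - 6Pb = 82 + 7Pb, so Pb = 61.
Sellers receive Ps = 61 + 26 = 87; Q' = 875 − 6·61 = 509.
The subsidy expands output by 509 − 425 = 84 past the efficient level; on those units the gap between marginal cost and willingness to pay runs from 0 up to 26.
DWL = ½ × 26 × 84 = 1092.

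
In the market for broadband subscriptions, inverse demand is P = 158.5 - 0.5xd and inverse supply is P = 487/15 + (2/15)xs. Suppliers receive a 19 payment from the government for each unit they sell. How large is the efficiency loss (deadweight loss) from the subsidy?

Deadweight loss = 285

Pre-subsidy: 158.5 - 0.5x = 487/15 + (2/15)x gives x* = 199 and P* = 59.
With the subsidy, sellers receive Ps = Pb + 19 for each unit, where Pb is the price buyers pay.
On the curves, Pb = 158.5 - 0.5x and Ps = 487/15 + (2/15)x; the wedge Ps − Pb = 19 gives 487/15 + (2/15)x − (158.5 - 0.5x) = 19, so x' = 229.
Then Pb = 158.5 − 0.5·229 = 44 and Ps = 487/15 + (2/15)·229 = 63.
The subsidy expands output by 229 − 199 = 30 past the efficient level; on those units the gap between marginal cost and willingness to pay runs from 0 up to 19.
DWL = ½ × 19 × 30 = 285.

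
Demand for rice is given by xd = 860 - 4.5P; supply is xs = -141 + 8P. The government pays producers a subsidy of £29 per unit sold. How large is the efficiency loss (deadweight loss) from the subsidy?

Pre-subsidy: 860 - 4.5P = -141 + 8P gives P* = 80.08, x* = 499.64.
With the subsidy, sellers receive Ps = Pb + 29 for each unit, where Pb is the price buyers pay.
Supply in terms of Pb becomes xs = -141 + 8(Pb + 29) = 91 + 8Pb. Setting this equal to demand: 860 - 4.5Pb = 91 + 8Pb, so Pb = 61.52.
Sellers receive Ps = 61.52 + 29 = 90.52; x' = 860 − 4.5·61.52 = 583.16.
The subsidy expands output by 583.16 − 499.64 = 83.52 past the efficient level; on those units the gap between marginal cost and willingness to pay runs from 0 up to 29.
DWL = ½ × 29 × 83.52 = 1211.04.

Deadweight loss = £1211.04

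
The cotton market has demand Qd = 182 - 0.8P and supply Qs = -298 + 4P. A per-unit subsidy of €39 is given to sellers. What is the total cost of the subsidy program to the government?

Government cost = €4992

Pre-subsidy: 182 - 0.8P = -298 + 4P gives P* = 100, Q* = 102.
With the subsidy, sellers receive Ps = Pb + 39 for each unit, where Pb is the price buyers pay.
Supply in terms of Pb becomes Qs = -298 + 4(Pb + 39) = -142 + 4Pb. Setting this equal to demand: 182 - 0.8Pb = -142 + 4Pb, so Pb = 67.5.
Sellers receive Ps = 67.5 + 39 = 106.5; Q' = 182 − 0.8·67.5 = 128.
Government outlay = subsidy × quantity = 39 × 128 = 4992.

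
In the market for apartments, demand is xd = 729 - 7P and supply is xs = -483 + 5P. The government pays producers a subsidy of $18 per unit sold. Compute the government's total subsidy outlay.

Pre-subsidy: 729 - 7P = -483 + 5P gives P* = 101, x* = 22.
With the subsidy, sellers receive Ps = Pb + 18 for each unit, where Pb is the price buyers pay.
Supply in terms of Pb becomes xs = -483 + 5(Pb + 18) = -393 + 5Pb. Setting this equal to demand: 729 - 7Pb = -393 + 5Pb, so Pb = 93.5.
Sellers receive Ps = 93.5 + 18 = 111.5; x' = 729 − 7·93.5 = 74.5.
Government outlay = subsidy × quantity = 18 × 74.5 = 1341.

Government cost = $1341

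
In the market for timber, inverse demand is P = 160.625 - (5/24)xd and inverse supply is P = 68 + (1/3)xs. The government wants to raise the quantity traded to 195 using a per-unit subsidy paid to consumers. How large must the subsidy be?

Required subsidy s = 13 per unit

At x = 195, from the demand curve buyers pay Pb = 160.625 − (5/24)·195 = 120; from the supply curve sellers need Ps = 68 + (1/3)·195 = 133.
The subsidy must fill the gap: s = Ps − Pb = 133 − 120 = 13.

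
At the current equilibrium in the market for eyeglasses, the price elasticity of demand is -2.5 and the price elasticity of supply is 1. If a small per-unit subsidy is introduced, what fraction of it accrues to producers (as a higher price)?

For a small subsidy around the equilibrium, the benefit split depends on the relative slopes, which at a point are proportional to the elasticities.
Buyer share = εs/(εs + |εd|) = 1/(1 + 2.5) = 2/7; seller share = |εd|/(εs + |εd|) = 5/7.
So producers capture 5/7 of the subsidy.

Producer share = 5/7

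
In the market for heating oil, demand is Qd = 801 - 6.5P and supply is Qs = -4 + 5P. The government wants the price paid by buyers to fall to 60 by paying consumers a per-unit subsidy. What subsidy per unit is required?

Required subsidy s = 23 per unit

At a buyer price of 60, quantity demanded is 801 − 6.5·60 = 411.
Sellers supply 411 only when they receive Ps with -4 + 5·Ps = 411, i.e. Ps = 83.
s = Ps − Pb = 83 − 60 = 23.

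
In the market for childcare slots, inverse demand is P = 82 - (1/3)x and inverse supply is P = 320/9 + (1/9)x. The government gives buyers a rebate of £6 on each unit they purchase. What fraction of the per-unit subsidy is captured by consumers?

Pre-subsidy: 82 - (1/3)x = 320/9 + (1/9)x gives x* = 104.5 and P* = 283/6.
With the rebate, buyers effectively pay Pb = Ps − 6, where Ps is the price sellers receive.
On the curves, Pb = 82 - (1/3)x and Ps = 320/9 + (1/9)x; the wedge Ps − Pb = 6 gives 320/9 + (1/9)x − (82 - (1/3)x) = 6, so x' = 118.
Then Pb = 82 − (1/3)·118 = 128/3 and Ps = 320/9 + (1/9)·118 = 146/3.
Buyers' price falls by P* − Pb = 283/6 − 128/3 = 4.5; sellers' price rises by Ps − P* = 146/3 − 283/6 = 1.5.
So consumers capture 4.5/6 = 0.75 of each unit of subsidy.

Consumer share = 0.75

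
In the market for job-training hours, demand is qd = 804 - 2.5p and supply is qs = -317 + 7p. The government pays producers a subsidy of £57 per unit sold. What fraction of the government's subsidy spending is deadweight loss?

Pre-subsidy: 804 - 2.5p = -317 + 7p gives p* = 118, q* = 509.
With the subsidy, sellers receive ps = pb + 57 for each unit, where pb is the price buyers pay.
Supply in terms of pb becomes qs = -317 + 7(pb + 57) = 82 + 7pb. Setting this equal to demand: 804 - 2.5pb = 82 + 7pb, so pb = 76.
Sellers receive ps = 76 + 57 = 133; q' = 804 − 2.5·76 = 614.
ΔCS = ½(509 + 614)(118 − 76) = 23583; ΔPS = ½(509 + 614)(133 − 118) = 8422.5.
Government spending = 57 × 614 = 34998.
DWL = ½ × 57 × (614 − 509) = 2992.5; fraction = 2992.5 / 34998 = 105/1228.

DWL / government spending = 105/1228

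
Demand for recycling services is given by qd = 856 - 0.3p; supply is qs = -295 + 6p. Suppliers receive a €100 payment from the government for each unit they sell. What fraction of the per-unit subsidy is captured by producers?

Producer share = 1/21

Pre-subsidy: 856 - 0.3p = -295 + 6p gives p* = 11510/63, q* = 16825/21.
With the subsidy, sellers receive ps = pb + 100 for each unit, where pb is the price buyers pay.
Supply in terms of pb becomes qs = -295 + 6(pb + 100) = 305 + 6pb. Setting this equal to demand: 856 - 0.3pb = 305 + 6pb, so pb = 5510/63.
Sellers receive ps = 5510/63 + 100 = 11810/63; q' = 856 − 0.3·(5510/63) = 17425/21.
Buyers' price falls by p* − pb = 11510/63 − 5510/63 = 2000/21; sellers' price rises by ps − p* = 11810/63 − 11510/63 = 100/21.
So producers capture (100/21)/100 = 1/21 of each unit of subsidy.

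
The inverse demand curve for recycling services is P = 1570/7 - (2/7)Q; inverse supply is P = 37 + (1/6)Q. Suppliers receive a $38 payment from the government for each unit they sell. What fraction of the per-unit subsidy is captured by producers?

Producer share = 7/19

Pre-subsidy: 1570/7 - (2/7)Q = 37 + (1/6)Q gives Q* = 414 and P* = 106.
With the subsidy, sellers receive Ps = Pb + 38 for each unit, where Pb is the price buyers pay.
On the curves, Pb = 1570/7 - (2/7)Q and Ps = 37 + (1/6)Q; the wedge Ps − Pb = 38 gives 37 + (1/6)Q − (1570/7 - (2/7)Q) = 38, so Q' = 498.
Then Pb = 1570/7 − (2/7)·498 = 82 and Ps = 37 + (1/6)·498 = 120.
Buyers' price falls by P* − Pb = 106 − 82 = 24; sellers' price rises by Ps − P* = 120 − 106 = 14.
So producers capture 14/38 = 7/19 of each unit of subsidy.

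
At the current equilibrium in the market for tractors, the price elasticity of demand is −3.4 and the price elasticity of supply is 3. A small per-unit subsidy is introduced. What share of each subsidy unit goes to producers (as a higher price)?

Producer share = 0.53125

For a small subsidy around the equilibrium, the benefit split depends on the relative slopes, which at a point are proportional to the elasticities.
Buyer share = εs/(εs + |εd|) = 3/(3 + 3.4) = 0.46875; seller share = |εd|/(εs + |εd|) = 0.53125.
So producers capture 0.53125 of the subsidy.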